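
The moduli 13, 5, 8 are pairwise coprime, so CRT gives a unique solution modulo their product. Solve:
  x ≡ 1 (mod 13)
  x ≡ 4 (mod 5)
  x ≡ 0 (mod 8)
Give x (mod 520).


Moduli 13, 5, 8 are pairwise coprime; by CRT there is a unique solution modulo M = 13 · 5 · 8 = 520.
Solve pairwise, accumulating the modulus:
  Start with x ≡ 1 (mod 13).
  Combine with x ≡ 4 (mod 5): since gcd(13, 5) = 1, we get a unique residue mod 65.
    Write x = 1 + 13·t and substitute into x ≡ 4 (mod 5): 13·t ≡ 4 − 1 = 3 (mod 5).
    Reduce coefficients mod 5: 3·t ≡ 3 (mod 5).
    The inverse of 3 mod 5 is 2 (since 3·2 = 6 = 1·5 + 1), so t ≡ 2·3 = 6 ≡ 1 (mod 5).
    Then x = 1 + 13·1 = 14, valid modulo lcm(13, 5) = 65: x ≡ 14 (mod 65).
  Combine with x ≡ 0 (mod 8): since gcd(65, 8) = 1, we get a unique residue mod 520.
    Write x = 14 + 65·t and substitute into x ≡ 0 (mod 8): 65·t ≡ 0 − 14 = -14 (mod 8).
    Reduce coefficients mod 8: 1·t ≡ 2 (mod 8).
    So t ≡ 2 (mod 8).
    Then x = 14 + 65·2 = 144, valid modulo lcm(65, 8) = 520: x ≡ 144 (mod 520).
Verify: 144 mod 13 = 1 ✓, 144 mod 5 = 4 ✓, 144 mod 8 = 0 ✓.

x ≡ 144 (mod 520).


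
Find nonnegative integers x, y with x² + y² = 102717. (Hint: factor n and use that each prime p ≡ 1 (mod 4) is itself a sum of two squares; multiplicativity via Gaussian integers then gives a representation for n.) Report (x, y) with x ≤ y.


Step 1: Factor n = 102717 = 3^2 · 101 · 113.
Step 2: Check the mod-4 condition on each prime factor: 3 ≡ 3 (mod 4), exponent 2 (must be even); 101 ≡ 1 (mod 4), exponent 1; 113 ≡ 1 (mod 4), exponent 1.
All primes ≡ 3 (mod 4) appear to even exponent (or don't appear), so by the two-squares theorem n IS expressible as a sum of two squares.
Step 3: Build a representation. Group n = k² · m with k = 3 and m = 101 · 113 = 11413 (a product of primes ≡ 1 (mod 4)); a representation of m scales to one of n via (k·x)² + (k·y)² = k²(x² + y²). Each prime p ≡ 1 (mod 4) is itself a sum of two squares; find a² by testing p − a² for a perfect square:
  101: 101 − 1² = 100 = 10² ⇒ 101 = 1² + 10².
  113: 113 − 1² = 112, 113 − 2² = 109, 113 − 3² = 104, 113 − 4² = 97, 113 − 5² = 88, 113 − 6² = 77, 113 − 7² = 64 = 8² ⇒ 113 = 7² + 8².
  Combine using the Brahmagupta–Fibonacci identity (a² + b²)(c² + d²) = (ac − bd)² + (ad + bc)² = (ac + bd)² + (ad − bc)²:
  101 · 113 = 11413: from (1² + 10²)(7² + 8²), take (1·7 − 10·8, 1·8 + 10·7) = (7 − 80, 8 + 70) = (-73, 78); dropping signs (only squares matter) gives (73, 78); check 73² + 78² = 5329 + 6084 = 11413 ✓.
  Scale by k = 3: (3·73, 3·78) = (219, 234).
Step 4: Order so x ≤ y and verify: 219² + 234² = 47961 + 54756 = 102717 = n. ✓

n = 102717 = 219² + 234² (one valid representation with x ≤ y).


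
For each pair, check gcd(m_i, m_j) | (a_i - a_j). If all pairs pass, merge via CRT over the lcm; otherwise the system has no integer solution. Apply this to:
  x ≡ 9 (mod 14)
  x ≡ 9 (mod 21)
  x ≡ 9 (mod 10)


Moduli 14, 21, 10 are not pairwise coprime, so CRT works modulo lcm(m_i) when all pairwise compatibility conditions hold.
Pairwise compatibility: gcd(m_i, m_j) must divide a_i - a_j for every pair.
Merge one congruence at a time:
  Start: x ≡ 9 (mod 14).
  Combine with x ≡ 9 (mod 21): gcd(14, 21) = 7; 9 - 9 = 0, which IS divisible by 7, so compatible.
    Write x = 9 + 14·t and substitute into x ≡ 9 (mod 21): 14·t ≡ 9 − 9 = 0 (mod 21).
    Divide the congruence (and modulus) by g = 7: 2·t ≡ 0 (mod 3).
    The inverse of 2 mod 3 is 2 (since 2·2 = 4 = 1·3 + 1), so t ≡ 2·0 = 0 ≡ 0 (mod 3).
    Then x = 9 + 14·0 = 9, valid modulo lcm(14, 21) = 42: x ≡ 9 (mod 42).
  Combine with x ≡ 9 (mod 10): gcd(42, 10) = 2; 9 - 9 = 0, which IS divisible by 2, so compatible.
    Write x = 9 + 42·t and substitute into x ≡ 9 (mod 10): 42·t ≡ 9 − 9 = 0 (mod 10).
    Divide the congruence (and modulus) by g = 2: 21·t ≡ 0 (mod 5).
    Reduce coefficients mod 5: 1·t ≡ 0 (mod 5).
    So t ≡ 0 (mod 5).
    Then x = 9 + 42·0 = 9, valid modulo lcm(42, 10) = 210: x ≡ 9 (mod 210).
Verify: 9 mod 14 = 9, 9 mod 21 = 9, 9 mod 10 = 9.

x ≡ 9 (mod 210).


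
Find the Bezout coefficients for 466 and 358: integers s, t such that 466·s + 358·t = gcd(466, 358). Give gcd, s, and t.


Euclidean algorithm on (466, 358) — divide until remainder is 0:
  466 = 1 · 358 + 108
  358 = 3 · 108 + 34
  108 = 3 · 34 + 6
  34 = 5 · 6 + 4
  6 = 1 · 4 + 2
  4 = 2 · 2 + 0
gcd(466, 358) = 2.
Track Bezout coefficients alongside the remainders: start with r₀ = 466 = a·1 + b·0 (s = 1, t = 0) and r₁ = 358 = a·0 + b·1 (s = 0, t = 1); each new remainder r_{k+1} = r_{k-1} − q_k·r_k inherits s_{k+1} = s_{k-1} − q_k·s_k, t_{k+1} = t_{k-1} − q_k·t_k, so r_k = a·s_k + b·t_k at every step:
  q = 1: r = 108, s = 1 − 1·0 = 1, t = 0 − 1·1 = -1  (check: 466·1 + 358·(-1) = 108)
  q = 3: r = 34, s = 0 − 3·1 = -3, t = 1 − 3·(-1) = 4  (check: 466·(-3) + 358·4 = 34)
  q = 3: r = 6, s = 1 − 3·(-3) = 10, t = -1 − 3·4 = -13  (check: 466·10 + 358·(-13) = 6)
  q = 5: r = 4, s = -3 − 5·10 = -53, t = 4 − 5·(-13) = 69  (check: 466·(-53) + 358·69 = 4)
  q = 1: r = 2, s = 10 − 1·(-53) = 63, t = -13 − 1·69 = -82  (check: 466·63 + 358·(-82) = 2)
The row with r = 2 (the gcd) gives the Bezout coefficients s = 63, t = -82.
Result: 466 · (63) + 358 · (-82) = 2.

gcd(466, 358) = 2; s = 63, t = -82 (check: 466·63 + 358·(-82) = 2).


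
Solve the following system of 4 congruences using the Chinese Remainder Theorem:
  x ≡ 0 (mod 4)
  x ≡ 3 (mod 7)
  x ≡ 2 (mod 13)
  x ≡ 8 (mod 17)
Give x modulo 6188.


Product of moduli M = 4 · 7 · 13 · 17 = 6188.
Merge one congruence at a time:
  Start: x ≡ 0 (mod 4).
  Combine with x ≡ 3 (mod 7); new modulus lcm = 28.
    Write x = 0 + 4·t and substitute into x ≡ 3 (mod 7): 4·t ≡ 3 − 0 = 3 (mod 7).
    The inverse of 4 mod 7 is 2 (since 4·2 = 8 = 1·7 + 1), so t ≡ 2·3 = 6 ≡ 6 (mod 7).
    Then x = 0 + 4·6 = 24, valid modulo lcm(4, 7) = 28: x ≡ 24 (mod 28).
  Combine with x ≡ 2 (mod 13); new modulus lcm = 364.
    Write x = 24 + 28·t and substitute into x ≡ 2 (mod 13): 28·t ≡ 2 − 24 = -22 (mod 13).
    Reduce coefficients mod 13: 2·t ≡ 4 (mod 13).
    The inverse of 2 mod 13 is 7 (since 2·7 = 14 = 1·13 + 1), so t ≡ 7·4 = 28 ≡ 2 (mod 13).
    Then x = 24 + 28·2 = 80, valid modulo lcm(28, 13) = 364: x ≡ 80 (mod 364).
  Combine with x ≡ 8 (mod 17); new modulus lcm = 6188.
    Write x = 80 + 364·t and substitute into x ≡ 8 (mod 17): 364·t ≡ 8 − 80 = -72 (mod 17).
    Reduce coefficients mod 17: 7·t ≡ 13 (mod 17).
    The inverse of 7 mod 17 is 5 (since 7·5 = 35 = 2·17 + 1), so t ≡ 5·13 = 65 ≡ 14 (mod 17).
    Then x = 80 + 364·14 = 5176, valid modulo lcm(364, 17) = 6188: x ≡ 5176 (mod 6188).
Verify against each original: 5176 mod 4 = 0, 5176 mod 7 = 3, 5176 mod 13 = 2, 5176 mod 17 = 8.

x ≡ 5176 (mod 6188).


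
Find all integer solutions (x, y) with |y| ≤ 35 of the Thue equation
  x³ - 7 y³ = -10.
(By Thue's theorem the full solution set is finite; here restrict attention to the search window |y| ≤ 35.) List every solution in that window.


The equation is x³ - 7y³ = -10. For fixed y, x³ = 7·y³ − 10, so a solution requires the RHS to be a perfect cube.
Strategy: iterate y from -35 to 35, compute RHS = 7·y³ − 10, and check whether it is a (positive or negative) perfect cube.
Check small values of y:
  y = 0: RHS = -10 is not a perfect cube.
  y = 1: RHS = -3 is not a perfect cube.
  y = -1: RHS = -17 is not a perfect cube.
  y = 2: RHS = 46 is not a perfect cube.
  y = -2: RHS = -66 is not a perfect cube.
  y = 3: RHS = 179 is not a perfect cube.
  y = -3: RHS = -199 is not a perfect cube.
Continuing the search up to |y| = 35 finds no solutions either.
No (x, y) in the scanned range satisfies the equation.

No integer solutions with |y| ≤ 35.


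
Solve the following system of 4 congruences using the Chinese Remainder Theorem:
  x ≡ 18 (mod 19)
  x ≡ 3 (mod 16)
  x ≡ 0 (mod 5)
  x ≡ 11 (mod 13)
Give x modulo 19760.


Product of moduli M = 19 · 16 · 5 · 13 = 19760.
Merge one congruence at a time:
  Start: x ≡ 18 (mod 19).
  Combine with x ≡ 3 (mod 16); new modulus lcm = 304.
    Write x = 18 + 19·t and substitute into x ≡ 3 (mod 16): 19·t ≡ 3 − 18 = -15 (mod 16).
    Reduce coefficients mod 16: 3·t ≡ 1 (mod 16).
    The inverse of 3 mod 16 is 11 (since 3·11 = 33 = 2·16 + 1), so t ≡ 11·1 = 11 ≡ 11 (mod 16).
    Then x = 18 + 19·11 = 227, valid modulo lcm(19, 16) = 304: x ≡ 227 (mod 304).
  Combine with x ≡ 0 (mod 5); new modulus lcm = 1520.
    Write x = 227 + 304·t and substitute into x ≡ 0 (mod 5): 304·t ≡ 0 − 227 = -227 (mod 5).
    Reduce coefficients mod 5: 4·t ≡ 3 (mod 5).
    The inverse of 4 mod 5 is 4 (since 4·4 = 16 = 3·5 + 1), so t ≡ 4·3 = 12 ≡ 2 (mod 5).
    Then x = 227 + 304·2 = 835, valid modulo lcm(304, 5) = 1520: x ≡ 835 (mod 1520).
  Combine with x ≡ 11 (mod 13); new modulus lcm = 19760.
    Write x = 835 + 1520·t and substitute into x ≡ 11 (mod 13): 1520·t ≡ 11 − 835 = -824 (mod 13).
    Reduce coefficients mod 13: 12·t ≡ 8 (mod 13).
    The inverse of 12 mod 13 is 12 (since 12·12 = 144 = 11·13 + 1), so t ≡ 12·8 = 96 ≡ 5 (mod 13).
    Then x = 835 + 1520·5 = 8435, valid modulo lcm(1520, 13) = 19760: x ≡ 8435 (mod 19760).
Verify against each original: 8435 mod 19 = 18, 8435 mod 16 = 3, 8435 mod 5 = 0, 8435 mod 13 = 11.

x ≡ 8435 (mod 19760).


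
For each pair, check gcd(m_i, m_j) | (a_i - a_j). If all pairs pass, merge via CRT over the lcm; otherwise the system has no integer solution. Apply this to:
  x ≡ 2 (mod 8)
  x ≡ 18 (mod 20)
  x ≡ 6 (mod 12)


Moduli 8, 20, 12 are not pairwise coprime, so CRT works modulo lcm(m_i) when all pairwise compatibility conditions hold.
Pairwise compatibility: gcd(m_i, m_j) must divide a_i - a_j for every pair.
Merge one congruence at a time:
  Start: x ≡ 2 (mod 8).
  Combine with x ≡ 18 (mod 20): gcd(8, 20) = 4; 18 - 2 = 16, which IS divisible by 4, so compatible.
    Write x = 2 + 8·t and substitute into x ≡ 18 (mod 20): 8·t ≡ 18 − 2 = 16 (mod 20).
    Divide the congruence (and modulus) by g = 4: 2·t ≡ 4 (mod 5).
    The inverse of 2 mod 5 is 3 (since 2·3 = 6 = 1·5 + 1), so t ≡ 3·4 = 12 ≡ 2 (mod 5).
    Then x = 2 + 8·2 = 18, valid modulo lcm(8, 20) = 40: x ≡ 18 (mod 40).
  Combine with x ≡ 6 (mod 12): gcd(40, 12) = 4; 6 - 18 = -12, which IS divisible by 4, so compatible.
    Write x = 18 + 40·t and substitute into x ≡ 6 (mod 12): 40·t ≡ 6 − 18 = -12 (mod 12).
    Divide the congruence (and modulus) by g = 4: 10·t ≡ -3 (mod 3).
    Reduce coefficients mod 3: 1·t ≡ 0 (mod 3).
    So t ≡ 0 (mod 3).
    Then x = 18 + 40·0 = 18, valid modulo lcm(40, 12) = 120: x ≡ 18 (mod 120).
Verify: 18 mod 8 = 2, 18 mod 20 = 18, 18 mod 12 = 6.

x ≡ 18 (mod 120).


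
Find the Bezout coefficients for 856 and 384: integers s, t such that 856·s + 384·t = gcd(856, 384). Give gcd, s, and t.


Euclidean algorithm on (856, 384) — divide until remainder is 0:
  856 = 2 · 384 + 88
  384 = 4 · 88 + 32
  88 = 2 · 32 + 24
  32 = 1 · 24 + 8
  24 = 3 · 8 + 0
gcd(856, 384) = 8.
Track Bezout coefficients alongside the remainders: start with r₀ = 856 = a·1 + b·0 (s = 1, t = 0) and r₁ = 384 = a·0 + b·1 (s = 0, t = 1); each new remainder r_{k+1} = r_{k-1} − q_k·r_k inherits s_{k+1} = s_{k-1} − q_k·s_k, t_{k+1} = t_{k-1} − q_k·t_k, so r_k = a·s_k + b·t_k at every step:
  q = 2: r = 88, s = 1 − 2·0 = 1, t = 0 − 2·1 = -2  (check: 856·1 + 384·(-2) = 88)
  q = 4: r = 32, s = 0 − 4·1 = -4, t = 1 − 4·(-2) = 9  (check: 856·(-4) + 384·9 = 32)
  q = 2: r = 24, s = 1 − 2·(-4) = 9, t = -2 − 2·9 = -20  (check: 856·9 + 384·(-20) = 24)
  q = 1: r = 8, s = -4 − 1·9 = -13, t = 9 − 1·(-20) = 29  (check: 856·(-13) + 384·29 = 8)
The row with r = 8 (the gcd) gives the Bezout coefficients s = -13, t = 29.
Result: 856 · (-13) + 384 · (29) = 8.

gcd(856, 384) = 8; s = -13, t = 29 (check: 856·(-13) + 384·29 = 8).


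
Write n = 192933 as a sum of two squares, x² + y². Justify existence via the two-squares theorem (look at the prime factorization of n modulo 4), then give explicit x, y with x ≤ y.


Step 1: Factor n = 192933 = 3^2 · 13 · 17 · 97.
Step 2: Check the mod-4 condition on each prime factor: 3 ≡ 3 (mod 4), exponent 2 (must be even); 13 ≡ 1 (mod 4), exponent 1; 17 ≡ 1 (mod 4), exponent 1; 97 ≡ 1 (mod 4), exponent 1.
All primes ≡ 3 (mod 4) appear to even exponent (or don't appear), so by the two-squares theorem n IS expressible as a sum of two squares.
Step 3: Build a representation. Group n = k² · m with k = 3 and m = 13 · 17 · 97 = 21437 (a product of primes ≡ 1 (mod 4)); a representation of m scales to one of n via (k·x)² + (k·y)² = k²(x² + y²). Each prime p ≡ 1 (mod 4) is itself a sum of two squares; find a² by testing p − a² for a perfect square:
  13: 13 − 1² = 12, 13 − 2² = 9 = 3² ⇒ 13 = 2² + 3².
  17: 17 − 1² = 16 = 4² ⇒ 17 = 1² + 4².
  97: 97 − 1² = 96, 97 − 2² = 93, 97 − 3² = 88, 97 − 4² = 81 = 9² ⇒ 97 = 4² + 9².
  Combine using the Brahmagupta–Fibonacci identity (a² + b²)(c² + d²) = (ac − bd)² + (ad + bc)² = (ac + bd)² + (ad − bc)²:
  13 · 17 = 221: from (2² + 3²)(1² + 4²), take (2·1 − 3·4, 2·4 + 3·1) = (2 − 12, 8 + 3) = (-10, 11); dropping signs (only squares matter) gives (10, 11); check 10² + 11² = 100 + 121 = 221 ✓.
  221 · 97 = 21437: from (10² + 11²)(4² + 9²), take (10·4 − 11·9, 10·9 + 11·4) = (40 − 99, 90 + 44) = (-59, 134); dropping signs (only squares matter) gives (59, 134); check 59² + 134² = 3481 + 17956 = 21437 ✓.
  Scale by k = 3: (3·59, 3·134) = (177, 402).
Step 4: Order so x ≤ y and verify: 177² + 402² = 31329 + 161604 = 192933 = n. ✓

n = 192933 = 177² + 402² (one valid representation with x ≤ y).


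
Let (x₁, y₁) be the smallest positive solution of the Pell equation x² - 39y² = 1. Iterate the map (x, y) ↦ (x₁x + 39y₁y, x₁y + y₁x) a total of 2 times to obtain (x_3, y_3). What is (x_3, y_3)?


Step 1: Find the fundamental solution (x₁, y₁) of x² - 39y² = 1.
  Expand √39 as a continued fraction. a₀ = ⌊√39⌋ = 6; iterate m_{k+1} = d_k·a_k − m_k, d_{k+1} = (39 − m_{k+1}²)/d_k, a_{k+1} = ⌊(a₀ + m_{k+1})/d_{k+1}⌋ (starting m₀ = 0, d₀ = 1), with convergents p_k = a_k·p_{k-1} + p_{k-2}, q_k = a_k·q_{k-1} + q_{k-2} (p₋₁ = 1, q₋₁ = 0):
  k = 0: a₀ = 6; p₀/q₀ = 6/1; p₀² − 39·q₀² = 36 − 39 = -3.
  k = 1: m = 6, d = 3, a = ⌊(6 + 6)/3⌋ = 4; p/q = (4·6 + 1)/(4·1 + 0) = 25/4; p² − 39·q² = 625 − 624 = 1.
  The first convergent with p² − 39·q² = 1 gives the fundamental solution (x₁, y₁) = (25, 4).
Step 2: Apply the recurrence (x_{n+1}, y_{n+1}) = (x₁x_n + 39y₁y_n, x₁y_n + y₁x_n) repeatedly.
  From (x_1, y_1) = (25, 4): x_2 = 25·25 + 39·4·4 = 1249; y_2 = 25·4 + 4·25 = 200.
  From (x_2, y_2) = (1249, 200): x_3 = 25·1249 + 39·4·200 = 62425; y_3 = 25·200 + 4·1249 = 9996.
Step 3: Verify x_3² - 39·y_3² = 3896880625 - 3896880624 = 1 (should be 1). ✓

(x_1, y_1) = (25, 4); (x_3, y_3) = (62425, 9996).


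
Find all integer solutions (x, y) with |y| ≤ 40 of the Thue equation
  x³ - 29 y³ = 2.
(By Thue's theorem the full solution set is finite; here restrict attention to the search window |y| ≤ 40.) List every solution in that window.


The equation is x³ - 29y³ = 2. For fixed y, x³ = 29·y³ + 2, so a solution requires the RHS to be a perfect cube.
Strategy: iterate y from -40 to 40, compute RHS = 29·y³ + 2, and check whether it is a (positive or negative) perfect cube.
Check small values of y:
  y = 0: RHS = 2 is not a perfect cube.
  y = 1: RHS = 31 is not a perfect cube.
  y = -1: RHS = -27 = (-3)³ ⇒ x = -3 works.
  y = 2: RHS = 234 is not a perfect cube.
  y = -2: RHS = -230 is not a perfect cube.
  y = 3: RHS = 785 is not a perfect cube.
  y = -3: RHS = -781 is not a perfect cube.
Continuing the search up to |y| = 40 finds no further solutions beyond those listed.
Collected solutions: (-3, -1).

Solutions (with |y| ≤ 40): (-3, -1).


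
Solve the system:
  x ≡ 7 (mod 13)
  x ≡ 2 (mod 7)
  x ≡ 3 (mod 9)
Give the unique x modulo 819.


Moduli 13, 7, 9 are pairwise coprime; by CRT there is a unique solution modulo M = 13 · 7 · 9 = 819.
Solve pairwise, accumulating the modulus:
  Start with x ≡ 7 (mod 13).
  Combine with x ≡ 2 (mod 7): since gcd(13, 7) = 1, we get a unique residue mod 91.
    Write x = 7 + 13·t and substitute into x ≡ 2 (mod 7): 13·t ≡ 2 − 7 = -5 (mod 7).
    Reduce coefficients mod 7: 6·t ≡ 2 (mod 7).
    The inverse of 6 mod 7 is 6 (since 6·6 = 36 = 5·7 + 1), so t ≡ 6·2 = 12 ≡ 5 (mod 7).
    Then x = 7 + 13·5 = 72, valid modulo lcm(13, 7) = 91: x ≡ 72 (mod 91).
  Combine with x ≡ 3 (mod 9): since gcd(91, 9) = 1, we get a unique residue mod 819.
    Write x = 72 + 91·t and substitute into x ≡ 3 (mod 9): 91·t ≡ 3 − 72 = -69 (mod 9).
    Reduce coefficients mod 9: 1·t ≡ 3 (mod 9).
    So t ≡ 3 (mod 9).
    Then x = 72 + 91·3 = 345, valid modulo lcm(91, 9) = 819: x ≡ 345 (mod 819).
Verify: 345 mod 13 = 7 ✓, 345 mod 7 = 2 ✓, 345 mod 9 = 3 ✓.

x ≡ 345 (mod 819).


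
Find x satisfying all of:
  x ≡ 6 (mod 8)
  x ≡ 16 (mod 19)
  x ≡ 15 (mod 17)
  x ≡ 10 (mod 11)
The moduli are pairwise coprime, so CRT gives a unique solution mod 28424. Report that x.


Product of moduli M = 8 · 19 · 17 · 11 = 28424.
Merge one congruence at a time:
  Start: x ≡ 6 (mod 8).
  Combine with x ≡ 16 (mod 19); new modulus lcm = 152.
    Write x = 6 + 8·t and substitute into x ≡ 16 (mod 19): 8·t ≡ 16 − 6 = 10 (mod 19).
    The inverse of 8 mod 19 is 12 (since 8·12 = 96 = 5·19 + 1), so t ≡ 12·10 = 120 ≡ 6 (mod 19).
    Then x = 6 + 8·6 = 54, valid modulo lcm(8, 19) = 152: x ≡ 54 (mod 152).
  Combine with x ≡ 15 (mod 17); new modulus lcm = 2584.
    Write x = 54 + 152·t and substitute into x ≡ 15 (mod 17): 152·t ≡ 15 − 54 = -39 (mod 17).
    Reduce coefficients mod 17: 16·t ≡ 12 (mod 17).
    The inverse of 16 mod 17 is 16 (since 16·16 = 256 = 15·17 + 1), so t ≡ 16·12 = 192 ≡ 5 (mod 17).
    Then x = 54 + 152·5 = 814, valid modulo lcm(152, 17) = 2584: x ≡ 814 (mod 2584).
  Combine with x ≡ 10 (mod 11); new modulus lcm = 28424.
    Write x = 814 + 2584·t and substitute into x ≡ 10 (mod 11): 2584·t ≡ 10 − 814 = -804 (mod 11).
    Reduce coefficients mod 11: 10·t ≡ 10 (mod 11).
    The inverse of 10 mod 11 is 10 (since 10·10 = 100 = 9·11 + 1), so t ≡ 10·10 = 100 ≡ 1 (mod 11).
    Then x = 814 + 2584·1 = 3398, valid modulo lcm(2584, 11) = 28424: x ≡ 3398 (mod 28424).
Verify against each original: 3398 mod 8 = 6, 3398 mod 19 = 16, 3398 mod 17 = 15, 3398 mod 11 = 10.

x ≡ 3398 (mod 28424).


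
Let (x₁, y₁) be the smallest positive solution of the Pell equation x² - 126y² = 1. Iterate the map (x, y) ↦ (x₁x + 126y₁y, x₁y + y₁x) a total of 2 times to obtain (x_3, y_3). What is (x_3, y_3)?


Step 1: Find the fundamental solution (x₁, y₁) of x² - 126y² = 1.
  Expand √126 as a continued fraction. a₀ = ⌊√126⌋ = 11; iterate m_{k+1} = d_k·a_k − m_k, d_{k+1} = (126 − m_{k+1}²)/d_k, a_{k+1} = ⌊(a₀ + m_{k+1})/d_{k+1}⌋ (starting m₀ = 0, d₀ = 1), with convergents p_k = a_k·p_{k-1} + p_{k-2}, q_k = a_k·q_{k-1} + q_{k-2} (p₋₁ = 1, q₋₁ = 0):
  k = 0: a₀ = 11; p₀/q₀ = 11/1; p₀² − 126·q₀² = 121 − 126 = -5.
  k = 1: m = 11, d = 5, a = ⌊(11 + 11)/5⌋ = 4; p/q = (4·11 + 1)/(4·1 + 0) = 45/4; p² − 126·q² = 2025 − 2016 = 9.
  k = 2: m = 9, d = 9, a = ⌊(11 + 9)/9⌋ = 2; p/q = (2·45 + 11)/(2·4 + 1) = 101/9; p² − 126·q² = 10201 − 10206 = -5.
  k = 3: m = 9, d = 5, a = ⌊(11 + 9)/5⌋ = 4; p/q = (4·101 + 45)/(4·9 + 4) = 449/40; p² − 126·q² = 201601 − 201600 = 1.
  The first convergent with p² − 126·q² = 1 gives the fundamental solution (x₁, y₁) = (449, 40).
Step 2: Apply the recurrence (x_{n+1}, y_{n+1}) = (x₁x_n + 126y₁y_n, x₁y_n + y₁x_n) repeatedly.
  From (x_1, y_1) = (449, 40): x_2 = 449·449 + 126·40·40 = 403201; y_2 = 449·40 + 40·449 = 35920.
  From (x_2, y_2) = (403201, 35920): x_3 = 449·403201 + 126·40·35920 = 362074049; y_3 = 449·35920 + 40·403201 = 32256120.
Step 3: Verify x_3² - 126·y_3² = 131097616959254401 - 131097616959254400 = 1 (should be 1). ✓

(x_1, y_1) = (449, 40); (x_3, y_3) = (362074049, 32256120).


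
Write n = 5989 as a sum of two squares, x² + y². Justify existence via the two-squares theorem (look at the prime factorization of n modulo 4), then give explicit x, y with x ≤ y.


Step 1: Factor n = 5989 = 53 · 113.
Step 2: Check the mod-4 condition on each prime factor: 53 ≡ 1 (mod 4), exponent 1; 113 ≡ 1 (mod 4), exponent 1.
All primes ≡ 3 (mod 4) appear to even exponent (or don't appear), so by the two-squares theorem n IS expressible as a sum of two squares.
Step 3: Build a representation. Here n = 53 · 113 is a product of primes ≡ 1 (mod 4). Each prime p ≡ 1 (mod 4) is itself a sum of two squares; find a² by testing p − a² for a perfect square:
  53: 53 − 1² = 52, 53 − 2² = 49 = 7² ⇒ 53 = 2² + 7².
  113: 113 − 1² = 112, 113 − 2² = 109, 113 − 3² = 104, 113 − 4² = 97, 113 − 5² = 88, 113 − 6² = 77, 113 − 7² = 64 = 8² ⇒ 113 = 7² + 8².
  Combine using the Brahmagupta–Fibonacci identity (a² + b²)(c² + d²) = (ac − bd)² + (ad + bc)² = (ac + bd)² + (ad − bc)²:
  53 · 113 = 5989: from (2² + 7²)(7² + 8²), take (2·7 − 7·8, 2·8 + 7·7) = (14 − 56, 16 + 49) = (-42, 65); dropping signs (only squares matter) gives (42, 65); check 42² + 65² = 1764 + 4225 = 5989 ✓.
Step 4: Order so x ≤ y and verify: 42² + 65² = 1764 + 4225 = 5989 = n. ✓

n = 5989 = 42² + 65² (one valid representation with x ≤ y).


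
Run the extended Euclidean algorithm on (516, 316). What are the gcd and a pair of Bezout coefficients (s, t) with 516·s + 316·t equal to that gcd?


Euclidean algorithm on (516, 316) — divide until remainder is 0:
  516 = 1 · 316 + 200
  316 = 1 · 200 + 116
  200 = 1 · 116 + 84
  116 = 1 · 84 + 32
  84 = 2 · 32 + 20
  32 = 1 · 20 + 12
  20 = 1 · 12 + 8
  12 = 1 · 8 + 4
  8 = 2 · 4 + 0
gcd(516, 316) = 4.
Track Bezout coefficients alongside the remainders: start with r₀ = 516 = a·1 + b·0 (s = 1, t = 0) and r₁ = 316 = a·0 + b·1 (s = 0, t = 1); each new remainder r_{k+1} = r_{k-1} − q_k·r_k inherits s_{k+1} = s_{k-1} − q_k·s_k, t_{k+1} = t_{k-1} − q_k·t_k, so r_k = a·s_k + b·t_k at every step:
  q = 1: r = 200, s = 1 − 1·0 = 1, t = 0 − 1·1 = -1  (check: 516·1 + 316·(-1) = 200)
  q = 1: r = 116, s = 0 − 1·1 = -1, t = 1 − 1·(-1) = 2  (check: 516·(-1) + 316·2 = 116)
  q = 1: r = 84, s = 1 − 1·(-1) = 2, t = -1 − 1·2 = -3  (check: 516·2 + 316·(-3) = 84)
  q = 1: r = 32, s = -1 − 1·2 = -3, t = 2 − 1·(-3) = 5  (check: 516·(-3) + 316·5 = 32)
  q = 2: r = 20, s = 2 − 2·(-3) = 8, t = -3 − 2·5 = -13  (check: 516·8 + 316·(-13) = 20)
  q = 1: r = 12, s = -3 − 1·8 = -11, t = 5 − 1·(-13) = 18  (check: 516·(-11) + 316·18 = 12)
  q = 1: r = 8, s = 8 − 1·(-11) = 19, t = -13 − 1·18 = -31  (check: 516·19 + 316·(-31) = 8)
  q = 1: r = 4, s = -11 − 1·19 = -30, t = 18 − 1·(-31) = 49  (check: 516·(-30) + 316·49 = 4)
The row with r = 4 (the gcd) gives the Bezout coefficients s = -30, t = 49.
Result: 516 · (-30) + 316 · (49) = 4.

gcd(516, 316) = 4; s = -30, t = 49 (check: 516·(-30) + 316·49 = 4).


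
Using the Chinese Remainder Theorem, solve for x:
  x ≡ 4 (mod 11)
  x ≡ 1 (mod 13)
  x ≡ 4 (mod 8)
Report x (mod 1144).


Moduli 11, 13, 8 are pairwise coprime; by CRT there is a unique solution modulo M = 11 · 13 · 8 = 1144.
Solve pairwise, accumulating the modulus:
  Start with x ≡ 4 (mod 11).
  Combine with x ≡ 1 (mod 13): since gcd(11, 13) = 1, we get a unique residue mod 143.
    Write x = 4 + 11·t and substitute into x ≡ 1 (mod 13): 11·t ≡ 1 − 4 = -3 (mod 13).
    Reduce coefficients mod 13: 11·t ≡ 10 (mod 13).
    The inverse of 11 mod 13 is 6 (since 11·6 = 66 = 5·13 + 1), so t ≡ 6·10 = 60 ≡ 8 (mod 13).
    Then x = 4 + 11·8 = 92, valid modulo lcm(11, 13) = 143: x ≡ 92 (mod 143).
  Combine with x ≡ 4 (mod 8): since gcd(143, 8) = 1, we get a unique residue mod 1144.
    Write x = 92 + 143·t and substitute into x ≡ 4 (mod 8): 143·t ≡ 4 − 92 = -88 (mod 8).
    Reduce coefficients mod 8: 7·t ≡ 0 (mod 8).
    The inverse of 7 mod 8 is 7 (since 7·7 = 49 = 6·8 + 1), so t ≡ 7·0 = 0 ≡ 0 (mod 8).
    Then x = 92 + 143·0 = 92, valid modulo lcm(143, 8) = 1144: x ≡ 92 (mod 1144).
Verify: 92 mod 11 = 4 ✓, 92 mod 13 = 1 ✓, 92 mod 8 = 4 ✓.

x ≡ 92 (mod 1144).


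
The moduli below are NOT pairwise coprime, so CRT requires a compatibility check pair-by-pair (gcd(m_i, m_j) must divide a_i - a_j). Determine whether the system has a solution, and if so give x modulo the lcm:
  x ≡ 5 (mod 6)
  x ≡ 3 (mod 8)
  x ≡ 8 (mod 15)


Moduli 6, 8, 15 are not pairwise coprime, so CRT works modulo lcm(m_i) when all pairwise compatibility conditions hold.
Pairwise compatibility: gcd(m_i, m_j) must divide a_i - a_j for every pair.
Merge one congruence at a time:
  Start: x ≡ 5 (mod 6).
  Combine with x ≡ 3 (mod 8): gcd(6, 8) = 2; 3 - 5 = -2, which IS divisible by 2, so compatible.
    Write x = 5 + 6·t and substitute into x ≡ 3 (mod 8): 6·t ≡ 3 − 5 = -2 (mod 8).
    Divide the congruence (and modulus) by g = 2: 3·t ≡ -1 (mod 4).
    Reduce coefficients mod 4: 3·t ≡ 3 (mod 4).
    The inverse of 3 mod 4 is 3 (since 3·3 = 9 = 2·4 + 1), so t ≡ 3·3 = 9 ≡ 1 (mod 4).
    Then x = 5 + 6·1 = 11, valid modulo lcm(6, 8) = 24: x ≡ 11 (mod 24).
  Combine with x ≡ 8 (mod 15): gcd(24, 15) = 3; 8 - 11 = -3, which IS divisible by 3, so compatible.
    Write x = 11 + 24·t and substitute into x ≡ 8 (mod 15): 24·t ≡ 8 − 11 = -3 (mod 15).
    Divide the congruence (and modulus) by g = 3: 8·t ≡ -1 (mod 5).
    Reduce coefficients mod 5: 3·t ≡ 4 (mod 5).
    The inverse of 3 mod 5 is 2 (since 3·2 = 6 = 1·5 + 1), so t ≡ 2·4 = 8 ≡ 3 (mod 5).
    Then x = 11 + 24·3 = 83, valid modulo lcm(24, 15) = 120: x ≡ 83 (mod 120).
Verify: 83 mod 6 = 5, 83 mod 8 = 3, 83 mod 15 = 8.

x ≡ 83 (mod 120).


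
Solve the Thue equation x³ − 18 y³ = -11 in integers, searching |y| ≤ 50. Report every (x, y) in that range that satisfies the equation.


The equation is x³ - 18y³ = -11. For fixed y, x³ = 18·y³ − 11, so a solution requires the RHS to be a perfect cube.
Strategy: iterate y from -50 to 50, compute RHS = 18·y³ − 11, and check whether it is a (positive or negative) perfect cube.
Check small values of y:
  y = 0: RHS = -11 is not a perfect cube.
  y = 1: RHS = 7 is not a perfect cube.
  y = -1: RHS = -29 is not a perfect cube.
  y = 2: RHS = 133 is not a perfect cube.
  y = -2: RHS = -155 is not a perfect cube.
  y = 3: RHS = 475 is not a perfect cube.
  y = -3: RHS = -497 is not a perfect cube.
Continuing the search up to |y| = 50 finds no solutions either.
No (x, y) in the scanned range satisfies the equation.

No integer solutions with |y| ≤ 50.


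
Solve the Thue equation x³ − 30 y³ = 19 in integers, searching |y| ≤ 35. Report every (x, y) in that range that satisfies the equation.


The equation is x³ - 30y³ = 19. For fixed y, x³ = 30·y³ + 19, so a solution requires the RHS to be a perfect cube.
Strategy: iterate y from -35 to 35, compute RHS = 30·y³ + 19, and check whether it is a (positive or negative) perfect cube.
Check small values of y:
  y = 0: RHS = 19 is not a perfect cube.
  y = 1: RHS = 49 is not a perfect cube.
  y = -1: RHS = -11 is not a perfect cube.
  y = 2: RHS = 259 is not a perfect cube.
  y = -2: RHS = -221 is not a perfect cube.
  y = 3: RHS = 829 is not a perfect cube.
  y = -3: RHS = -791 is not a perfect cube.
Continuing the search up to |y| = 35 finds no solutions either.
No (x, y) in the scanned range satisfies the equation.

No integer solutions with |y| ≤ 35.


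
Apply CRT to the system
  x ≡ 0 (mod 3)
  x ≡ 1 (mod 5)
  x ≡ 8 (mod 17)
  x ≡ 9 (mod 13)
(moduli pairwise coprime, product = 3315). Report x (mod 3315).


Product of moduli M = 3 · 5 · 17 · 13 = 3315.
Merge one congruence at a time:
  Start: x ≡ 0 (mod 3).
  Combine with x ≡ 1 (mod 5); new modulus lcm = 15.
    Write x = 0 + 3·t and substitute into x ≡ 1 (mod 5): 3·t ≡ 1 − 0 = 1 (mod 5).
    The inverse of 3 mod 5 is 2 (since 3·2 = 6 = 1·5 + 1), so t ≡ 2·1 = 2 ≡ 2 (mod 5).
    Then x = 0 + 3·2 = 6, valid modulo lcm(3, 5) = 15: x ≡ 6 (mod 15).
  Combine with x ≡ 8 (mod 17); new modulus lcm = 255.
    Write x = 6 + 15·t and substitute into x ≡ 8 (mod 17): 15·t ≡ 8 − 6 = 2 (mod 17).
    The inverse of 15 mod 17 is 8 (since 15·8 = 120 = 7·17 + 1), so t ≡ 8·2 = 16 ≡ 16 (mod 17).
    Then x = 6 + 15·16 = 246, valid modulo lcm(15, 17) = 255: x ≡ 246 (mod 255).
  Combine with x ≡ 9 (mod 13); new modulus lcm = 3315.
    Write x = 246 + 255·t and substitute into x ≡ 9 (mod 13): 255·t ≡ 9 − 246 = -237 (mod 13).
    Reduce coefficients mod 13: 8·t ≡ 10 (mod 13).
    The inverse of 8 mod 13 is 5 (since 8·5 = 40 = 3·13 + 1), so t ≡ 5·10 = 50 ≡ 11 (mod 13).
    Then x = 246 + 255·11 = 3051, valid modulo lcm(255, 13) = 3315: x ≡ 3051 (mod 3315).
Verify against each original: 3051 mod 3 = 0, 3051 mod 5 = 1, 3051 mod 17 = 8, 3051 mod 13 = 9.

x ≡ 3051 (mod 3315).


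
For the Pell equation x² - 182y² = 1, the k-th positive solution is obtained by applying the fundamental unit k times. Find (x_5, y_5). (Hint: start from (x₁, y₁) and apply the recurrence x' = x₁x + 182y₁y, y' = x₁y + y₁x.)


Step 1: Find the fundamental solution (x₁, y₁) of x² - 182y² = 1.
  Expand √182 as a continued fraction. a₀ = ⌊√182⌋ = 13; iterate m_{k+1} = d_k·a_k − m_k, d_{k+1} = (182 − m_{k+1}²)/d_k, a_{k+1} = ⌊(a₀ + m_{k+1})/d_{k+1}⌋ (starting m₀ = 0, d₀ = 1), with convergents p_k = a_k·p_{k-1} + p_{k-2}, q_k = a_k·q_{k-1} + q_{k-2} (p₋₁ = 1, q₋₁ = 0):
  k = 0: a₀ = 13; p₀/q₀ = 13/1; p₀² − 182·q₀² = 169 − 182 = -13.
  k = 1: m = 13, d = 13, a = ⌊(13 + 13)/13⌋ = 2; p/q = (2·13 + 1)/(2·1 + 0) = 27/2; p² − 182·q² = 729 − 728 = 1.
  The first convergent with p² − 182·q² = 1 gives the fundamental solution (x₁, y₁) = (27, 2).
Step 2: Apply the recurrence (x_{n+1}, y_{n+1}) = (x₁x_n + 182y₁y_n, x₁y_n + y₁x_n) repeatedly.
  From (x_1, y_1) = (27, 2): x_2 = 27·27 + 182·2·2 = 1457; y_2 = 27·2 + 2·27 = 108.
  From (x_2, y_2) = (1457, 108): x_3 = 27·1457 + 182·2·108 = 78651; y_3 = 27·108 + 2·1457 = 5830.
  From (x_3, y_3) = (78651, 5830): x_4 = 27·78651 + 182·2·5830 = 4245697; y_4 = 27·5830 + 2·78651 = 314712.
  From (x_4, y_4) = (4245697, 314712): x_5 = 27·4245697 + 182·2·314712 = 229188987; y_5 = 27·314712 + 2·4245697 = 16988618.
Step 3: Verify x_5² - 182·y_5² = 52527591762086169 - 52527591762086168 = 1 (should be 1). ✓

(x_1, y_1) = (27, 2); (x_5, y_5) = (229188987, 16988618).


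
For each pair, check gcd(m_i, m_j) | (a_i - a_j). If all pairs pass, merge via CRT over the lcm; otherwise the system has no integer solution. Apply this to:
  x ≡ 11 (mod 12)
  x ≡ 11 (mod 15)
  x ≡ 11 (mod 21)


Moduli 12, 15, 21 are not pairwise coprime, so CRT works modulo lcm(m_i) when all pairwise compatibility conditions hold.
Pairwise compatibility: gcd(m_i, m_j) must divide a_i - a_j for every pair.
Merge one congruence at a time:
  Start: x ≡ 11 (mod 12).
  Combine with x ≡ 11 (mod 15): gcd(12, 15) = 3; 11 - 11 = 0, which IS divisible by 3, so compatible.
    Write x = 11 + 12·t and substitute into x ≡ 11 (mod 15): 12·t ≡ 11 − 11 = 0 (mod 15).
    Divide the congruence (and modulus) by g = 3: 4·t ≡ 0 (mod 5).
    The inverse of 4 mod 5 is 4 (since 4·4 = 16 = 3·5 + 1), so t ≡ 4·0 = 0 ≡ 0 (mod 5).
    Then x = 11 + 12·0 = 11, valid modulo lcm(12, 15) = 60: x ≡ 11 (mod 60).
  Combine with x ≡ 11 (mod 21): gcd(60, 21) = 3; 11 - 11 = 0, which IS divisible by 3, so compatible.
    Write x = 11 + 60·t and substitute into x ≡ 11 (mod 21): 60·t ≡ 11 − 11 = 0 (mod 21).
    Divide the congruence (and modulus) by g = 3: 20·t ≡ 0 (mod 7).
    Reduce coefficients mod 7: 6·t ≡ 0 (mod 7).
    The inverse of 6 mod 7 is 6 (since 6·6 = 36 = 5·7 + 1), so t ≡ 6·0 = 0 ≡ 0 (mod 7).
    Then x = 11 + 60·0 = 11, valid modulo lcm(60, 21) = 420: x ≡ 11 (mod 420).
Verify: 11 mod 12 = 11, 11 mod 15 = 11, 11 mod 21 = 11.

x ≡ 11 (mod 420).


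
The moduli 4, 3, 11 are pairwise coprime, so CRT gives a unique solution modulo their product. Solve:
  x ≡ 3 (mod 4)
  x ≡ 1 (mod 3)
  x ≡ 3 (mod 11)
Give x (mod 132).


Moduli 4, 3, 11 are pairwise coprime; by CRT there is a unique solution modulo M = 4 · 3 · 11 = 132.
Solve pairwise, accumulating the modulus:
  Start with x ≡ 3 (mod 4).
  Combine with x ≡ 1 (mod 3): since gcd(4, 3) = 1, we get a unique residue mod 12.
    Write x = 3 + 4·t and substitute into x ≡ 1 (mod 3): 4·t ≡ 1 − 3 = -2 (mod 3).
    Reduce coefficients mod 3: 1·t ≡ 1 (mod 3).
    So t ≡ 1 (mod 3).
    Then x = 3 + 4·1 = 7, valid modulo lcm(4, 3) = 12: x ≡ 7 (mod 12).
  Combine with x ≡ 3 (mod 11): since gcd(12, 11) = 1, we get a unique residue mod 132.
    Write x = 7 + 12·t and substitute into x ≡ 3 (mod 11): 12·t ≡ 3 − 7 = -4 (mod 11).
    Reduce coefficients mod 11: 1·t ≡ 7 (mod 11).
    So t ≡ 7 (mod 11).
    Then x = 7 + 12·7 = 91, valid modulo lcm(12, 11) = 132: x ≡ 91 (mod 132).
Verify: 91 mod 4 = 3 ✓, 91 mod 3 = 1 ✓, 91 mod 11 = 3 ✓.

x ≡ 91 (mod 132).


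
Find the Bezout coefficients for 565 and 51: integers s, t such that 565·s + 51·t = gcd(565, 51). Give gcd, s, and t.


Euclidean algorithm on (565, 51) — divide until remainder is 0:
  565 = 11 · 51 + 4
  51 = 12 · 4 + 3
  4 = 1 · 3 + 1
  3 = 3 · 1 + 0
gcd(565, 51) = 1.
Track Bezout coefficients alongside the remainders: start with r₀ = 565 = a·1 + b·0 (s = 1, t = 0) and r₁ = 51 = a·0 + b·1 (s = 0, t = 1); each new remainder r_{k+1} = r_{k-1} − q_k·r_k inherits s_{k+1} = s_{k-1} − q_k·s_k, t_{k+1} = t_{k-1} − q_k·t_k, so r_k = a·s_k + b·t_k at every step:
  q = 11: r = 4, s = 1 − 11·0 = 1, t = 0 − 11·1 = -11  (check: 565·1 + 51·(-11) = 4)
  q = 12: r = 3, s = 0 − 12·1 = -12, t = 1 − 12·(-11) = 133  (check: 565·(-12) + 51·133 = 3)
  q = 1: r = 1, s = 1 − 1·(-12) = 13, t = -11 − 1·133 = -144  (check: 565·13 + 51·(-144) = 1)
The row with r = 1 (the gcd) gives the Bezout coefficients s = 13, t = -144.
Result: 565 · (13) + 51 · (-144) = 1.

gcd(565, 51) = 1; s = 13, t = -144 (check: 565·13 + 51·(-144) = 1).


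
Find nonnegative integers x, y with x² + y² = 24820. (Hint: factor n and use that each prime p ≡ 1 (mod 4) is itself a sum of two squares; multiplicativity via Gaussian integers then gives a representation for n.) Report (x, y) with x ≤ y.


Step 1: Factor n = 24820 = 2^2 · 5 · 17 · 73.
Step 2: Check the mod-4 condition on each prime factor: 2 = 2 (special); 5 ≡ 1 (mod 4), exponent 1; 17 ≡ 1 (mod 4), exponent 1; 73 ≡ 1 (mod 4), exponent 1.
All primes ≡ 3 (mod 4) appear to even exponent (or don't appear), so by the two-squares theorem n IS expressible as a sum of two squares.
Step 3: Build a representation. Group n = k² · m with k = 2 and m = 5 · 17 · 73 = 6205 (a product of primes ≡ 1 (mod 4)); a representation of m scales to one of n via (k·x)² + (k·y)² = k²(x² + y²). Each prime p ≡ 1 (mod 4) is itself a sum of two squares; find a² by testing p − a² for a perfect square:
  5: 5 − 1² = 4 = 2² ⇒ 5 = 1² + 2².
  17: 17 − 1² = 16 = 4² ⇒ 17 = 1² + 4².
  73: 73 − 1² = 72, 73 − 2² = 69, 73 − 3² = 64 = 8² ⇒ 73 = 3² + 8².
  Combine using the Brahmagupta–Fibonacci identity (a² + b²)(c² + d²) = (ac − bd)² + (ad + bc)² = (ac + bd)² + (ad − bc)²:
  5 · 17 = 85: from (1² + 2²)(1² + 4²), take (1·1 − 2·4, 1·4 + 2·1) = (1 − 8, 4 + 2) = (-7, 6); dropping signs (only squares matter) gives (7, 6); check 7² + 6² = 49 + 36 = 85 ✓.
  85 · 73 = 6205: from (7² + 6²)(3² + 8²), take (7·3 − 6·8, 7·8 + 6·3) = (21 − 48, 56 + 18) = (-27, 74); dropping signs (only squares matter) gives (27, 74); check 27² + 74² = 729 + 5476 = 6205 ✓.
  Scale by k = 2: (2·27, 2·74) = (54, 148).
Step 4: Order so x ≤ y and verify: 54² + 148² = 2916 + 21904 = 24820 = n. ✓

n = 24820 = 54² + 148² (one valid representation with x ≤ y).


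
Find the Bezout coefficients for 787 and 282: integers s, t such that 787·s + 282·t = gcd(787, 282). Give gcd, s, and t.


Euclidean algorithm on (787, 282) — divide until remainder is 0:
  787 = 2 · 282 + 223
  282 = 1 · 223 + 59
  223 = 3 · 59 + 46
  59 = 1 · 46 + 13
  46 = 3 · 13 + 7
  13 = 1 · 7 + 6
  7 = 1 · 6 + 1
  6 = 6 · 1 + 0
gcd(787, 282) = 1.
Track Bezout coefficients alongside the remainders: start with r₀ = 787 = a·1 + b·0 (s = 1, t = 0) and r₁ = 282 = a·0 + b·1 (s = 0, t = 1); each new remainder r_{k+1} = r_{k-1} − q_k·r_k inherits s_{k+1} = s_{k-1} − q_k·s_k, t_{k+1} = t_{k-1} − q_k·t_k, so r_k = a·s_k + b·t_k at every step:
  q = 2: r = 223, s = 1 − 2·0 = 1, t = 0 − 2·1 = -2  (check: 787·1 + 282·(-2) = 223)
  q = 1: r = 59, s = 0 − 1·1 = -1, t = 1 − 1·(-2) = 3  (check: 787·(-1) + 282·3 = 59)
  q = 3: r = 46, s = 1 − 3·(-1) = 4, t = -2 − 3·3 = -11  (check: 787·4 + 282·(-11) = 46)
  q = 1: r = 13, s = -1 − 1·4 = -5, t = 3 − 1·(-11) = 14  (check: 787·(-5) + 282·14 = 13)
  q = 3: r = 7, s = 4 − 3·(-5) = 19, t = -11 − 3·14 = -53  (check: 787·19 + 282·(-53) = 7)
  q = 1: r = 6, s = -5 − 1·19 = -24, t = 14 − 1·(-53) = 67  (check: 787·(-24) + 282·67 = 6)
  q = 1: r = 1, s = 19 − 1·(-24) = 43, t = -53 − 1·67 = -120  (check: 787·43 + 282·(-120) = 1)
The row with r = 1 (the gcd) gives the Bezout coefficients s = 43, t = -120.
Result: 787 · (43) + 282 · (-120) = 1.

gcd(787, 282) = 1; s = 43, t = -120 (check: 787·43 + 282·(-120) = 1).


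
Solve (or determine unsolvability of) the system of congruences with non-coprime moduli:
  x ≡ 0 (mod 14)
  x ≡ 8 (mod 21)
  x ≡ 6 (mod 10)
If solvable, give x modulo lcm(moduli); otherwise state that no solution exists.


Moduli 14, 21, 10 are not pairwise coprime, so CRT works modulo lcm(m_i) when all pairwise compatibility conditions hold.
Pairwise compatibility: gcd(m_i, m_j) must divide a_i - a_j for every pair.
Merge one congruence at a time:
  Start: x ≡ 0 (mod 14).
  Combine with x ≡ 8 (mod 21): gcd(14, 21) = 7, and 8 - 0 = 8 is NOT divisible by 7.
    ⇒ system is inconsistent (no integer solution).

No solution (the system is inconsistent).


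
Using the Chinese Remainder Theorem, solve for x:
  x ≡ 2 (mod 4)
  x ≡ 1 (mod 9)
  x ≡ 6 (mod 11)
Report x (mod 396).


Moduli 4, 9, 11 are pairwise coprime; by CRT there is a unique solution modulo M = 4 · 9 · 11 = 396.
Solve pairwise, accumulating the modulus:
  Start with x ≡ 2 (mod 4).
  Combine with x ≡ 1 (mod 9): since gcd(4, 9) = 1, we get a unique residue mod 36.
    Write x = 2 + 4·t and substitute into x ≡ 1 (mod 9): 4·t ≡ 1 − 2 = -1 (mod 9).
    Reduce coefficients mod 9: 4·t ≡ 8 (mod 9).
    The inverse of 4 mod 9 is 7 (since 4·7 = 28 = 3·9 + 1), so t ≡ 7·8 = 56 ≡ 2 (mod 9).
    Then x = 2 + 4·2 = 10, valid modulo lcm(4, 9) = 36: x ≡ 10 (mod 36).
  Combine with x ≡ 6 (mod 11): since gcd(36, 11) = 1, we get a unique residue mod 396.
    Write x = 10 + 36·t and substitute into x ≡ 6 (mod 11): 36·t ≡ 6 − 10 = -4 (mod 11).
    Reduce coefficients mod 11: 3·t ≡ 7 (mod 11).
    The inverse of 3 mod 11 is 4 (since 3·4 = 12 = 1·11 + 1), so t ≡ 4·7 = 28 ≡ 6 (mod 11).
    Then x = 10 + 36·6 = 226, valid modulo lcm(36, 11) = 396: x ≡ 226 (mod 396).
Verify: 226 mod 4 = 2 ✓, 226 mod 9 = 1 ✓, 226 mod 11 = 6 ✓.

x ≡ 226 (mod 396).
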